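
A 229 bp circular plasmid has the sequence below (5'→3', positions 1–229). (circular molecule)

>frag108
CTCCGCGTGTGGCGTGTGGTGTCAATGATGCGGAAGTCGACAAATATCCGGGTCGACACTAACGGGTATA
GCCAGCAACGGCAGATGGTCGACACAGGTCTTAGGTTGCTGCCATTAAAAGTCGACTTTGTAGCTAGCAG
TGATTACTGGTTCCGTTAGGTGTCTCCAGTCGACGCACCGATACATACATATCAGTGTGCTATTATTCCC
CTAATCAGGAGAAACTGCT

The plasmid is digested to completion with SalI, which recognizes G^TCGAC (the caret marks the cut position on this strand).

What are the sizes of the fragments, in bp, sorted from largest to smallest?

SalI sites (GTCGAC) start at positions 36, 52, 88, 121, 169.
SalI cuts after the first base of each site, so after positions 36, 52, 88, 121, 169.
Circular molecule, 5 cuts → 5 fragments:
  37–52 → 16 bp
  53–88 → 36 bp
  89–121 → 33 bp
  122–169 → 48 bp
  170–229 then 1–36 → 60 + 36 = 96 bp
Sorted largest to smallest: 96, 48, 36, 33, 16 bp.

96, 48, 36, 33, 16 bp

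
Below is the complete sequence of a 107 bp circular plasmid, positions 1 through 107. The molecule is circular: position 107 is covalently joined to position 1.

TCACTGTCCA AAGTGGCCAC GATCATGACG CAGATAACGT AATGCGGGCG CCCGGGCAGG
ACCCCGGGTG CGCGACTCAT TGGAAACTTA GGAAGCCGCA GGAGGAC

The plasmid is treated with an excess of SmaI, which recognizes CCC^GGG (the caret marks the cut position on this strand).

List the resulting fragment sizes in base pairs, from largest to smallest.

95, 12 bp

SmaI sites (CCCGGG) start at positions 51, 63.
SmaI cuts after base 3 of each site, so after positions 53, 65.
Circular molecule, 2 cuts → 2 fragments:
  54–65 → 12 bp
  66–107 then 1–53 → 42 + 53 = 95 bp
Sorted largest to smallest: 95, 12 bp.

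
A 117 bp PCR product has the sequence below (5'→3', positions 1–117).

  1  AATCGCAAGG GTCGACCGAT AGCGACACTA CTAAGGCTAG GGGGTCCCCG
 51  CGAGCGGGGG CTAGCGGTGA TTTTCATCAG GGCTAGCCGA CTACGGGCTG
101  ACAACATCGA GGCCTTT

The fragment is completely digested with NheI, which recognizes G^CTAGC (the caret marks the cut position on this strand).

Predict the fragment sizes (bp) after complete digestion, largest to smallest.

60, 35, 22 bp

NheI sites (GCTAGC) start at positions 60, 82.
NheI cuts after the first base of each site, so after positions 60, 82.
Linear molecule, 2 cuts → 3 fragments:
  1–60 → 60 bp
  61–82 → 22 bp
  83–117 → 35 bp
Sorted largest to smallest: 60, 35, 22 bp.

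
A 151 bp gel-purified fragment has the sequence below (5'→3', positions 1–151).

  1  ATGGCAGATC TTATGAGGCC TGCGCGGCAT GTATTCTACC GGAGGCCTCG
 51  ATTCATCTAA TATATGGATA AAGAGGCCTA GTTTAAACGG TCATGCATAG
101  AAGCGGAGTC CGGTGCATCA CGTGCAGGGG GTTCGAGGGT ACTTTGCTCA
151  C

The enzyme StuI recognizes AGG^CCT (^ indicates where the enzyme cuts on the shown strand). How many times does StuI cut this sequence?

3

AGGCCT occurs starting at positions 16, 43, 74.
StuI cuts at 3 sites.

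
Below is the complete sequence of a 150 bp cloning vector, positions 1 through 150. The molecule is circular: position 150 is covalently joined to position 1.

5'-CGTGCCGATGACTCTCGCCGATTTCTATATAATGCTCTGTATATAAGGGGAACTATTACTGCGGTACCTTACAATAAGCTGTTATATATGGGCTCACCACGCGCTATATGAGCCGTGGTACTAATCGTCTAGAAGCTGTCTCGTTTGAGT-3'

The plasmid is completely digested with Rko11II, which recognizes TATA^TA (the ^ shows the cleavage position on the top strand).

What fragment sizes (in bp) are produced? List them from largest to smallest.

93, 43, 14 bp

Rko11II sites (TATATA) start at positions 26, 40, 83.
Rko11II cuts after base 4 of each site, so after positions 29, 43, 86.
Circular molecule, 3 cuts → 3 fragments:
  30–43 → 14 bp
  44–86 → 43 bp
  87–150 then 1–29 → 64 + 29 = 93 bp
Sorted largest to smallest: 93, 43, 14 bp.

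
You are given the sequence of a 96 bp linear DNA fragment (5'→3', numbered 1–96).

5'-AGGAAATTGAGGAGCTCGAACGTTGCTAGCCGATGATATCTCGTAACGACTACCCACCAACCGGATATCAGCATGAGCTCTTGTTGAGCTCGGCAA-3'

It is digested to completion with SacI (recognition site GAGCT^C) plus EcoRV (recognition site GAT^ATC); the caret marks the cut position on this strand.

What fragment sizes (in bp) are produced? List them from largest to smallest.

SacI sites (GAGCTC) start at positions 12, 75, 86.
SacI cuts after base 5 of each site (before the last base), so after positions 16, 79, 90.
EcoRV sites (GATATC) start at positions 35, 64.
EcoRV cuts after base 3 of each site, so after positions 37, 66.
Combined cut positions: 16, 37, 66, 79, 90.
Linear molecule, 5 cuts → 6 fragments:
  1–16 → 16 bp
  17–37 → 21 bp
  38–66 → 29 bp
  67–79 → 13 bp
  80–90 → 11 bp
  91–96 → 6 bp
Sorted largest to smallest: 29, 21, 16, 13, 11, 6 bp.

29, 21, 16, 13, 11, 6 bp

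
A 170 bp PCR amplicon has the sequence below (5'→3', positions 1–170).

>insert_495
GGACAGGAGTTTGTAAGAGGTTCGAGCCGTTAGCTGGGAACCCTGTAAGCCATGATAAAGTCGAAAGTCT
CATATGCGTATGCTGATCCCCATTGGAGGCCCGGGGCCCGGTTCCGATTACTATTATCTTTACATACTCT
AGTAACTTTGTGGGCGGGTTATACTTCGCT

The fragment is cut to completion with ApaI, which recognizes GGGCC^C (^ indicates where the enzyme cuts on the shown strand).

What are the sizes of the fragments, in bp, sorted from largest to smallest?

108, 62 bp

The ApaI site (GGGCCC) starts at position 104.
ApaI cuts after base 5 of each site (before the last base), so after position 108.
Linear molecule, 1 cut → 2 fragments:
  1–108 → 108 bp
  109–170 → 62 bp
Sorted largest to smallest: 108, 62 bp.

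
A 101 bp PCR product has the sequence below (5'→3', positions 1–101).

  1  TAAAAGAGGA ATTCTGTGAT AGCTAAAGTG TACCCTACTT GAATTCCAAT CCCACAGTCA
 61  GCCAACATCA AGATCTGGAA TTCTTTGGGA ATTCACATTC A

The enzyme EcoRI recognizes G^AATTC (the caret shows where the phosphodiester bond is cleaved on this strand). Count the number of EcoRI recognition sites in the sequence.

GAATTC occurs starting at positions 9, 41, 78, 89.
EcoRI cuts at 4 sites.

4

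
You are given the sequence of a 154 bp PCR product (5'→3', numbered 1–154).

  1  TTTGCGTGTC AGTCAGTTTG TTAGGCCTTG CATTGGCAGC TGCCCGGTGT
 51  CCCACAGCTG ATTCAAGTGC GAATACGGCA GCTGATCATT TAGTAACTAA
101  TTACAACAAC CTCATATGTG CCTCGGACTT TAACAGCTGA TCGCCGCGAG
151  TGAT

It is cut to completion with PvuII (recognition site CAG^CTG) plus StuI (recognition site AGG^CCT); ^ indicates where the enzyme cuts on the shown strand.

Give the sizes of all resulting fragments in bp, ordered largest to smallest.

55, 25, 24, 18, 18, 14 bp

PvuII sites (CAGCTG) start at positions 37, 55, 79, 134.
PvuII cuts after base 3 of each site, so after positions 39, 57, 81, 136.
The StuI site (AGGCCT) starts at position 23.
StuI cuts after base 3 of each site, so after position 25.
Combined cut positions: 25, 39, 57, 81, 136.
Linear molecule, 5 cuts → 6 fragments:
  1–25 → 25 bp
  26–39 → 14 bp
  40–57 → 18 bp
  58–81 → 24 bp
  82–136 → 55 bp
  137–154 → 18 bp
Sorted largest to smallest: 55, 25, 24, 18, 18, 14 bp.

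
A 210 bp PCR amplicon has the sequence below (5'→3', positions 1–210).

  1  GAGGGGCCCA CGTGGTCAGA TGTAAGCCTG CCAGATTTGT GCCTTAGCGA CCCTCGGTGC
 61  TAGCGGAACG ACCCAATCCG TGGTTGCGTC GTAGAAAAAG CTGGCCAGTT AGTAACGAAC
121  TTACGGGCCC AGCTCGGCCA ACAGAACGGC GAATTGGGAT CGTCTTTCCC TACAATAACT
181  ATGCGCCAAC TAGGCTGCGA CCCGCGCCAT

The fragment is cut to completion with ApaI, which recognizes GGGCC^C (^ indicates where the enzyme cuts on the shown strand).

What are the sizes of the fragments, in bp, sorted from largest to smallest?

121, 81, 8 bp

ApaI sites (GGGCCC) start at positions 4, 125.
ApaI cuts after base 5 of each site (before the last base), so after positions 8, 129.
Linear molecule, 2 cuts → 3 fragments:
  1–8 → 8 bp
  9–129 → 121 bp
  130–210 → 81 bp
Sorted largest to smallest: 121, 81, 8 bp.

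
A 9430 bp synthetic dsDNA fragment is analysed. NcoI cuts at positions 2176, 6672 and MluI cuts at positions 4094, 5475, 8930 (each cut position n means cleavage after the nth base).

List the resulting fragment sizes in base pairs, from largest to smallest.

Combined cut positions (sorted): 2176, 4094, 5475, 6672, 8930.
Linear molecule, 5 cuts → 6 fragments:
  2176 − 0 = 2176 bp
  4094 − 2176 = 1918 bp
  5475 − 4094 = 1381 bp
  6672 − 5475 = 1197 bp
  8930 − 6672 = 2258 bp
  9430 − 8930 = 500 bp
Sorted largest to smallest: 2258, 2176, 1918, 1381, 1197, 500 bp.

2258, 2176, 1918, 1381, 1197, 500 bp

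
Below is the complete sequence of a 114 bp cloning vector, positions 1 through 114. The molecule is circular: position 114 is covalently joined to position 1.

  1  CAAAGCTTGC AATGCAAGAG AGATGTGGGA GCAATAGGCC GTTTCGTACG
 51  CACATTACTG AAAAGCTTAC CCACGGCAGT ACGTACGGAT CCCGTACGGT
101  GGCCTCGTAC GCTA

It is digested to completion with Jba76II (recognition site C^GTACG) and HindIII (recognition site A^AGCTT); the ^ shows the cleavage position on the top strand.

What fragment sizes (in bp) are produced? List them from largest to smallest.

42, 19, 18, 13, 11, 11 bp

Jba76II sites (CGTACG) start at positions 45, 82, 93, 106.
Jba76II cuts after the first base of each site, so after positions 45, 82, 93, 106.
HindIII sites (AAGCTT) start at positions 3, 63.
HindIII cuts after the first base of each site, so after positions 3, 63.
Combined cut positions: 3, 45, 63, 82, 93, 106.
Circular molecule, 6 cuts → 6 fragments:
  4–45 → 42 bp
  46–63 → 18 bp
  64–82 → 19 bp
  83–93 → 11 bp
  94–106 → 13 bp
  107–114 then 1–3 → 8 + 3 = 11 bp
Sorted largest to smallest: 42, 19, 18, 13, 11, 11 bp.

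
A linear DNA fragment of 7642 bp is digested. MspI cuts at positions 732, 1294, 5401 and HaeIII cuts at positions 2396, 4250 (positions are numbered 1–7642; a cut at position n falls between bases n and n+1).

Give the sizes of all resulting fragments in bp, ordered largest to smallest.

2241, 1854, 1151, 1102, 732, 562 bp

Combined cut positions (sorted): 732, 1294, 2396, 4250, 5401.
Linear molecule, 5 cuts → 6 fragments:
  732 − 0 = 732 bp
  1294 − 732 = 562 bp
  2396 − 1294 = 1102 bp
  4250 − 2396 = 1854 bp
  5401 − 4250 = 1151 bp
  7642 − 5401 = 2241 bp
Sorted largest to smallest: 2241, 1854, 1151, 1102, 732, 562 bp.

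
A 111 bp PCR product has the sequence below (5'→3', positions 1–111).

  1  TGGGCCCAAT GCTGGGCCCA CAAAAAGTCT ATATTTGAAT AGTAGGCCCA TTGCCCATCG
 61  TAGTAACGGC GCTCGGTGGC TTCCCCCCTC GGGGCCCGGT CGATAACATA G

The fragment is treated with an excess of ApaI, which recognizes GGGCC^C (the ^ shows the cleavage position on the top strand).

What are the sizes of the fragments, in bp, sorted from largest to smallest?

78, 15, 12, 6 bp

ApaI sites (GGGCCC) start at positions 2, 14, 92.
ApaI cuts after base 5 of each site (before the last base), so after positions 6, 18, 96.
Linear molecule, 3 cuts → 4 fragments:
  1–6 → 6 bp
  7–18 → 12 bp
  19–96 → 78 bp
  97–111 → 15 bp
Sorted largest to smallest: 78, 15, 12, 6 bp.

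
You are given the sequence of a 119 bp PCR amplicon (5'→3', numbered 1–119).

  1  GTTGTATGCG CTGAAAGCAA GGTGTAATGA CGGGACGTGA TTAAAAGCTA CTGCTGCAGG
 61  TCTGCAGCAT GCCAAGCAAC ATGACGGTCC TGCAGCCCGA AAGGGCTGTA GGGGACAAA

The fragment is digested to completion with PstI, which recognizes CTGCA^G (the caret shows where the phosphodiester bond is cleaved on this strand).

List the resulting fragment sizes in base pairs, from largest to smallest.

PstI sites (CTGCAG) start at positions 54, 62, 90.
PstI cuts after base 5 of each site (before the last base), so after positions 58, 66, 94.
Linear molecule, 3 cuts → 4 fragments:
  1–58 → 58 bp
  59–66 → 8 bp
  67–94 → 28 bp
  95–119 → 25 bp
Sorted largest to smallest: 58, 28, 25, 8 bp.

58, 28, 25, 8 bp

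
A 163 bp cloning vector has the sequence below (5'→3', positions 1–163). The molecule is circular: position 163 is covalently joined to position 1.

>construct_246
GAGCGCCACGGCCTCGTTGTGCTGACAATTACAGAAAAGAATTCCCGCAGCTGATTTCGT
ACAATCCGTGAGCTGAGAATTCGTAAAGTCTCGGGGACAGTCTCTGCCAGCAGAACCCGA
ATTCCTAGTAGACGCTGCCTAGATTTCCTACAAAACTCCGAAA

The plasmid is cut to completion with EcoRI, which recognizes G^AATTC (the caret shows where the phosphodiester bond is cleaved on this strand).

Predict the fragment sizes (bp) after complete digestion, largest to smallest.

83, 42, 38 bp

EcoRI sites (GAATTC) start at positions 39, 77, 119.
EcoRI cuts after the first base of each site, so after positions 39, 77, 119.
Circular molecule, 3 cuts → 3 fragments:
  40–77 → 38 bp
  78–119 → 42 bp
  120–163 then 1–39 → 44 + 39 = 83 bp
Sorted largest to smallest: 83, 42, 38 bp.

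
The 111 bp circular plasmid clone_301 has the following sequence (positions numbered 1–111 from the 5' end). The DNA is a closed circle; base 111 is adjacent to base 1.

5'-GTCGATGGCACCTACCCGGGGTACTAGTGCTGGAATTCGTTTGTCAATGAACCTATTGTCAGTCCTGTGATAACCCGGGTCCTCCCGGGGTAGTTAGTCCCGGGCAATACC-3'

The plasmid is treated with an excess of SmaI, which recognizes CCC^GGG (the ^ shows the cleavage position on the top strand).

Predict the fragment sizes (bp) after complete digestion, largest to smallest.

59, 27, 15, 10 bp

SmaI sites (CCCGGG) start at positions 15, 74, 84, 99.
SmaI cuts after base 3 of each site, so after positions 17, 76, 86, 101.
Circular molecule, 4 cuts → 4 fragments:
  18–76 → 59 bp
  77–86 → 10 bp
  87–101 → 15 bp
  102–111 then 1–17 → 10 + 17 = 27 bp
Sorted largest to smallest: 59, 27, 15, 10 bp.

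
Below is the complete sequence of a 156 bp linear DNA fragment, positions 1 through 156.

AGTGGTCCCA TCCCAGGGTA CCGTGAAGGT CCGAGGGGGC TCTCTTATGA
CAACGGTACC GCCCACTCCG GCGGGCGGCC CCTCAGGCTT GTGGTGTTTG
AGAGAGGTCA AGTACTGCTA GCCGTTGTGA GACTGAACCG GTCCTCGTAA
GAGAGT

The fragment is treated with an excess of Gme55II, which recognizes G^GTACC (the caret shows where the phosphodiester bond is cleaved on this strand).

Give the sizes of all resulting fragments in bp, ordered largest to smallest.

101, 38, 17 bp

Gme55II sites (GGTACC) start at positions 17, 55.
Gme55II cuts after the first base of each site, so after positions 17, 55.
Linear molecule, 2 cuts → 3 fragments:
  1–17 → 17 bp
  18–55 → 38 bp
  56–156 → 101 bp
Sorted largest to smallest: 101, 38, 17 bp.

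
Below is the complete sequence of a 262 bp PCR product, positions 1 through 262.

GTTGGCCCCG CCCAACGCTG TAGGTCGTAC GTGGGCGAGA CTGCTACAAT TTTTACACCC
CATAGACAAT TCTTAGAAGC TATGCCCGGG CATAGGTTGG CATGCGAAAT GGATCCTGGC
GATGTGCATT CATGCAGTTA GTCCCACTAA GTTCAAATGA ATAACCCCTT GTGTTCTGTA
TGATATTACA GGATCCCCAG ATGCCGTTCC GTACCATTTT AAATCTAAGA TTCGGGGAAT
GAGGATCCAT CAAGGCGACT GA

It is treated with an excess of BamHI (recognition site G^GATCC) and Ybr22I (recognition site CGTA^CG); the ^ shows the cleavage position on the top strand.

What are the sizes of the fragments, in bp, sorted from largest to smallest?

BamHI sites (GGATCC) start at positions 111, 191, 243.
BamHI cuts after the first base of each site, so after positions 111, 191, 243.
The Ybr22I site (CGTACG) starts at position 26.
Ybr22I cuts after base 4 of each site, so after position 29.
Combined cut positions: 29, 111, 191, 243.
Linear molecule, 4 cuts → 5 fragments:
  1–29 → 29 bp
  30–111 → 82 bp
  112–191 → 80 bp
  192–243 → 52 bp
  244–262 → 19 bp
Sorted largest to smallest: 82, 80, 52, 29, 19 bp.

82, 80, 52, 29, 19 bp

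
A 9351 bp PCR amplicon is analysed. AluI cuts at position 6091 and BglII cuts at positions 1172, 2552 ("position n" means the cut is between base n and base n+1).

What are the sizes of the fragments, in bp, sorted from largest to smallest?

Combined cut positions (sorted): 1172, 2552, 6091.
Linear molecule, 3 cuts → 4 fragments:
  1172 − 0 = 1172 bp
  2552 − 1172 = 1380 bp
  6091 − 2552 = 3539 bp
  9351 − 6091 = 3260 bp
Sorted largest to smallest: 3539, 3260, 1380, 1172 bp.

3539, 3260, 1380, 1172 bp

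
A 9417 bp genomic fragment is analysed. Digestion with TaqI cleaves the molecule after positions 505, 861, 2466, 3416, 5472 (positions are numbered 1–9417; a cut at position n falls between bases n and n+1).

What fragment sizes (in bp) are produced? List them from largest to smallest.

Linear molecule, 5 cuts → 6 fragments:
  505 − 0 = 505 bp
  861 − 505 = 356 bp
  2466 − 861 = 1605 bp
  3416 − 2466 = 950 bp
  5472 − 3416 = 2056 bp
  9417 − 5472 = 3945 bp
Sorted largest to smallest: 3945, 2056, 1605, 950, 505, 356 bp.

3945, 2056, 1605, 950, 505, 356 bp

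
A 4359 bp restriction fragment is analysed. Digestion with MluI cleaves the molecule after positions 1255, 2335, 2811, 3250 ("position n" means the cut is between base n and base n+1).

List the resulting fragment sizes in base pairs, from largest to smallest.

1255, 1109, 1080, 476, 439 bp

Linear molecule, 4 cuts → 5 fragments:
  1255 − 0 = 1255 bp
  2335 − 1255 = 1080 bp
  2811 − 2335 = 476 bp
  3250 − 2811 = 439 bp
  4359 − 3250 = 1109 bp
Sorted largest to smallest: 1255, 1109, 1080, 476, 439 bp.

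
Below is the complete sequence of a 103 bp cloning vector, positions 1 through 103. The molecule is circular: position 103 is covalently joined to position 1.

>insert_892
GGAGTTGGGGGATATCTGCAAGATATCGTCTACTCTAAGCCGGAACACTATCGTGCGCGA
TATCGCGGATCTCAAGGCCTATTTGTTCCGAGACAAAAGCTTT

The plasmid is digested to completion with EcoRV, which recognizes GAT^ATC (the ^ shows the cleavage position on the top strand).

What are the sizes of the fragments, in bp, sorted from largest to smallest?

55, 37, 11 bp

EcoRV sites (GATATC) start at positions 11, 22, 59.
EcoRV cuts after base 3 of each site, so after positions 13, 24, 61.
Circular molecule, 3 cuts → 3 fragments:
  14–24 → 11 bp
  25–61 → 37 bp
  62–103 then 1–13 → 42 + 13 = 55 bp
Sorted largest to smallest: 55, 37, 11 bp.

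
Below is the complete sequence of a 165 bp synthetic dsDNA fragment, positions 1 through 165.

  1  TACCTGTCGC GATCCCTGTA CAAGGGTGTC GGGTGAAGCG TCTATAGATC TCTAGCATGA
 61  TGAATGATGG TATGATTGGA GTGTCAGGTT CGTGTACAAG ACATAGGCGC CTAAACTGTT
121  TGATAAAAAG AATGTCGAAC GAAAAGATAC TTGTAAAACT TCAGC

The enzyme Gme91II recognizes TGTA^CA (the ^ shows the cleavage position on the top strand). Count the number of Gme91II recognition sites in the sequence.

TGTACA occurs starting at positions 17, 93.
Gme91II cuts at 2 sites.

2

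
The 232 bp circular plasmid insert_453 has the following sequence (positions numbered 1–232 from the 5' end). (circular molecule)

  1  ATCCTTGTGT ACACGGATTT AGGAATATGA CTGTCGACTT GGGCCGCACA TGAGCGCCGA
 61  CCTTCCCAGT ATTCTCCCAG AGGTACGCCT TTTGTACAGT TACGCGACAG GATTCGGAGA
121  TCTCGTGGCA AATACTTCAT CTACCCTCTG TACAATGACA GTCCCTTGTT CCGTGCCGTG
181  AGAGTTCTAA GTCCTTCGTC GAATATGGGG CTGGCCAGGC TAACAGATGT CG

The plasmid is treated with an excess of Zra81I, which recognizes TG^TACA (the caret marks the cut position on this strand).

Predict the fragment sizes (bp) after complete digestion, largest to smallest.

Zra81I sites (TGTACA) start at positions 8, 93, 149.
Zra81I cuts after base 2 of each site, so after positions 9, 94, 150.
Circular molecule, 3 cuts → 3 fragments:
  10–94 → 85 bp
  95–150 → 56 bp
  151–232 then 1–9 → 82 + 9 = 91 bp
Sorted largest to smallest: 91, 85, 56 bp.

91, 85, 56 bp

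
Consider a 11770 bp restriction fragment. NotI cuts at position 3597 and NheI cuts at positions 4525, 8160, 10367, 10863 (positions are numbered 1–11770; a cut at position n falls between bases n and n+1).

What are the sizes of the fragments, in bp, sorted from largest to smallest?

Combined cut positions (sorted): 3597, 4525, 8160, 10367, 10863.
Linear molecule, 5 cuts → 6 fragments:
  3597 − 0 = 3597 bp
  4525 − 3597 = 928 bp
  8160 − 4525 = 3635 bp
  10367 − 8160 = 2207 bp
  10863 − 10367 = 496 bp
  11770 − 10863 = 907 bp
Sorted largest to smallest: 3635, 3597, 2207, 928, 907, 496 bp.

3635, 3597, 2207, 928, 907, 496 bp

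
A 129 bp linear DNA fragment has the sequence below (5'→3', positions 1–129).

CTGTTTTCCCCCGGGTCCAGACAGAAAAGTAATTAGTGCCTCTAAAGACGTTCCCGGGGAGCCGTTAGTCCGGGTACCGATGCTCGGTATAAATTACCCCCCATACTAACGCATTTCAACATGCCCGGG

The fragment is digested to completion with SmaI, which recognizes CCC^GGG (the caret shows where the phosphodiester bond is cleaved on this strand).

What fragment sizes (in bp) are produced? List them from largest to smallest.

SmaI sites (CCCGGG) start at positions 10, 53, 124.
SmaI cuts after base 3 of each site, so after positions 12, 55, 126.
Linear molecule, 3 cuts → 4 fragments:
  1–12 → 12 bp
  13–55 → 43 bp
  56–126 → 71 bp
  127–129 → 3 bp
Sorted largest to smallest: 71, 43, 12, 3 bp.

71, 43, 12, 3 bp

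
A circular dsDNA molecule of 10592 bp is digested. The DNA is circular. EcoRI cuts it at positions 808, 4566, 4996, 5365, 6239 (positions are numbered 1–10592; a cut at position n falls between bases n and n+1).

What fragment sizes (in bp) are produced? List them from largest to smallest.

5161, 3758, 874, 430, 369 bp

Circular molecule, 5 cuts → 5 fragments:
  4566 − 808 = 3758 bp
  4996 − 4566 = 430 bp
  5365 − 4996 = 369 bp
  6239 − 5365 = 874 bp
  wrap: 10592 − 6239 + 808 = 5161 bp
Sorted largest to smallest: 5161, 3758, 874, 430, 369 bp.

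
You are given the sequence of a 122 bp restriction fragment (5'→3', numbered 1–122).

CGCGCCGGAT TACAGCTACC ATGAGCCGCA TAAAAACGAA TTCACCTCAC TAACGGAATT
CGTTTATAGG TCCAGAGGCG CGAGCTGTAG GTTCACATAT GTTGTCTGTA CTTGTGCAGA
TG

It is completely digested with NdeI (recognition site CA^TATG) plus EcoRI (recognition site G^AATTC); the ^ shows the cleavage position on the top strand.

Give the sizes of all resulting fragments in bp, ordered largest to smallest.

The NdeI site (CATATG) starts at position 96.
NdeI cuts after base 2 of each site, so after position 97.
EcoRI sites (GAATTC) start at positions 38, 56.
EcoRI cuts after the first base of each site, so after positions 38, 56.
Combined cut positions: 38, 56, 97.
Linear molecule, 3 cuts → 4 fragments:
  1–38 → 38 bp
  39–56 → 18 bp
  57–97 → 41 bp
  98–122 → 25 bp
Sorted largest to smallest: 41, 38, 25, 18 bp.

41, 38, 25, 18 bp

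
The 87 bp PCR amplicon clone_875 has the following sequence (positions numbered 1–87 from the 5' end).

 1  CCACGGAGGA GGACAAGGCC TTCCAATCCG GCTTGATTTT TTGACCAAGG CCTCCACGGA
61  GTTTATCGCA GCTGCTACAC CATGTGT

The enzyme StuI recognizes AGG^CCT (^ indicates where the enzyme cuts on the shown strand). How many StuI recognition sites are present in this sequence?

2

AGGCCT occurs starting at positions 16, 48.
StuI cuts at 2 sites.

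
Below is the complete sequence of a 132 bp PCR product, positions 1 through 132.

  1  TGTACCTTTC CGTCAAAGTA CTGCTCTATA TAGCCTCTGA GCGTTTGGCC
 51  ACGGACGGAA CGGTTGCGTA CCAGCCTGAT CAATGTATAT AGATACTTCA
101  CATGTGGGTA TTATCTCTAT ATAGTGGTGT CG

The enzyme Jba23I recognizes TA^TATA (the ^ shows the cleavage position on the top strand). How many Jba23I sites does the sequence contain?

TATATA occurs starting at positions 27, 86, 118.
Jba23I cuts at 3 sites.

3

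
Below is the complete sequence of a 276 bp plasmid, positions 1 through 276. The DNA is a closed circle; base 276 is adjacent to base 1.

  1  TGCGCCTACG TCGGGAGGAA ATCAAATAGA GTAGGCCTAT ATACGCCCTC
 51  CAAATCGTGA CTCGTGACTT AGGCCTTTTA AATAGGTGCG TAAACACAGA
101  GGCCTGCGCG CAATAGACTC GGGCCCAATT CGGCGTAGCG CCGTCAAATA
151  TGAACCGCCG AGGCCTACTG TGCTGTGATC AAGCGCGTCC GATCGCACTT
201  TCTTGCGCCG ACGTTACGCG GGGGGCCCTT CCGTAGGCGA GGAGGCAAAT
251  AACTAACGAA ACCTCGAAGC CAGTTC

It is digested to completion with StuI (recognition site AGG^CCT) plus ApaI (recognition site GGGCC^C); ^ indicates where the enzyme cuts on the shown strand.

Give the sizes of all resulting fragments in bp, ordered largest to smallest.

StuI sites (AGGCCT) start at positions 33, 71, 100, 161.
StuI cuts after base 3 of each site, so after positions 35, 73, 102, 163.
ApaI sites (GGGCCC) start at positions 121, 223.
ApaI cuts after base 5 of each site (before the last base), so after positions 125, 227.
Combined cut positions: 35, 73, 102, 125, 163, 227.
Circular molecule, 6 cuts → 6 fragments:
  36–73 → 38 bp
  74–102 → 29 bp
  103–125 → 23 bp
  126–163 → 38 bp
  164–227 → 64 bp
  228–276 then 1–35 → 49 + 35 = 84 bp
Sorted largest to smallest: 84, 64, 38, 38, 29, 23 bp.

84, 64, 38, 38, 29, 23 bp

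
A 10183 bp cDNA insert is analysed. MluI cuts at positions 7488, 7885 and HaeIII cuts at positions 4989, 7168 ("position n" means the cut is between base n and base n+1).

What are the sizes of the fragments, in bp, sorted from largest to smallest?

4989, 2298, 2179, 397, 320 bp

Combined cut positions (sorted): 4989, 7168, 7488, 7885.
Linear molecule, 4 cuts → 5 fragments:
  4989 − 0 = 4989 bp
  7168 − 4989 = 2179 bp
  7488 − 7168 = 320 bp
  7885 − 7488 = 397 bp
  10183 − 7885 = 2298 bp
Sorted largest to smallest: 4989, 2298, 2179, 397, 320 bp.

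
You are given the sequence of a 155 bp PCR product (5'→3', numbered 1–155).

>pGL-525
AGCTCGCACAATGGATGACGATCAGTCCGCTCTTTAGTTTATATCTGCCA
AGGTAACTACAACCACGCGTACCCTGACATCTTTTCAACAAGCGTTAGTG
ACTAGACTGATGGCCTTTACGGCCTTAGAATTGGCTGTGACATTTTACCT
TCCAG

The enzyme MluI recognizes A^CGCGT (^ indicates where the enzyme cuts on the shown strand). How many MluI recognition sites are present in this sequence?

ACGCGT occurs starting at position 65.
MluI cuts at 1 site.

1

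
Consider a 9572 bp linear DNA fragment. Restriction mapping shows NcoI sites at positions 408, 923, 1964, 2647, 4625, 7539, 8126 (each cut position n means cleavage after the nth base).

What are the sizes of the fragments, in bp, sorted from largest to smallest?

2914, 1978, 1446, 1041, 683, 587, 515, 408 bp

Linear molecule, 7 cuts → 8 fragments:
  408 − 0 = 408 bp
  923 − 408 = 515 bp
  1964 − 923 = 1041 bp
  2647 − 1964 = 683 bp
  4625 − 2647 = 1978 bp
  7539 − 4625 = 2914 bp
  8126 − 7539 = 587 bp
  9572 − 8126 = 1446 bp
Sorted largest to smallest: 2914, 1978, 1446, 1041, 683, 587, 515, 408 bp.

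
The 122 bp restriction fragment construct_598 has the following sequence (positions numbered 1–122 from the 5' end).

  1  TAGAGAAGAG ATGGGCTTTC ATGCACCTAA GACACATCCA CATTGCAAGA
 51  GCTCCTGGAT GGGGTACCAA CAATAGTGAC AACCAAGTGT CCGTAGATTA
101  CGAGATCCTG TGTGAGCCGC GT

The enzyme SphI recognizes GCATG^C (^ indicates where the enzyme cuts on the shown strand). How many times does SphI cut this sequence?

No occurrence of GCATGC is present in the sequence.
SphI does not cut: 0 sites.

0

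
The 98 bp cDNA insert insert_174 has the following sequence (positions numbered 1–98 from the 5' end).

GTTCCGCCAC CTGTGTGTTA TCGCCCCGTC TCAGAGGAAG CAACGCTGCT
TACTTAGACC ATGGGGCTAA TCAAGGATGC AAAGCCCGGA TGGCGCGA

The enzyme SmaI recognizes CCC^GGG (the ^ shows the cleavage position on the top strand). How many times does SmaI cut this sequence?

No occurrence of CCCGGG is present in the sequence.
SmaI does not cut: 0 sites.

0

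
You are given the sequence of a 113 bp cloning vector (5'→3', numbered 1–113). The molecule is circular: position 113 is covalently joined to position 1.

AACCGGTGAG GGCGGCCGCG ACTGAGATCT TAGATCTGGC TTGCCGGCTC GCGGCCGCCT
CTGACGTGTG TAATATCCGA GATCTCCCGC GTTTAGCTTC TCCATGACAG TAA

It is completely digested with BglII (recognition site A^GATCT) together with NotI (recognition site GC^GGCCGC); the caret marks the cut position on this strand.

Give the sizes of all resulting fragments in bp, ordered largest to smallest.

46, 28, 20, 12, 7 bp

BglII sites (AGATCT) start at positions 25, 32, 80.
BglII cuts after the first base of each site, so after positions 25, 32, 80.
NotI sites (GCGGCCGC) start at positions 12, 51.
NotI cuts after base 2 of each site, so after positions 13, 52.
Combined cut positions: 13, 25, 32, 52, 80.
Circular molecule, 5 cuts → 5 fragments:
  14–25 → 12 bp
  26–32 → 7 bp
  33–52 → 20 bp
  53–80 → 28 bp
  81–113 then 1–13 → 33 + 13 = 46 bp
Sorted largest to smallest: 46, 28, 20, 12, 7 bp.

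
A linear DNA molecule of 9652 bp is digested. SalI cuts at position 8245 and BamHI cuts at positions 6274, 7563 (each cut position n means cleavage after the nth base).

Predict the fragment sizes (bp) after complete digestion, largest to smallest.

Combined cut positions (sorted): 6274, 7563, 8245.
Linear molecule, 3 cuts → 4 fragments:
  6274 − 0 = 6274 bp
  7563 − 6274 = 1289 bp
  8245 − 7563 = 682 bp
  9652 − 8245 = 1407 bp
Sorted largest to smallest: 6274, 1407, 1289, 682 bp.

6274, 1407, 1289, 682 bp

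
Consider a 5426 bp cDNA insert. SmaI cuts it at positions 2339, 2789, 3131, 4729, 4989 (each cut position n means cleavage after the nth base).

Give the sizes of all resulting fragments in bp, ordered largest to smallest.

2339, 1598, 450, 437, 342, 260 bp

Linear molecule, 5 cuts → 6 fragments:
  2339 − 0 = 2339 bp
  2789 − 2339 = 450 bp
  3131 − 2789 = 342 bp
  4729 − 3131 = 1598 bp
  4989 − 4729 = 260 bp
  5426 − 4989 = 437 bp
Sorted largest to smallest: 2339, 1598, 450, 437, 342, 260 bp.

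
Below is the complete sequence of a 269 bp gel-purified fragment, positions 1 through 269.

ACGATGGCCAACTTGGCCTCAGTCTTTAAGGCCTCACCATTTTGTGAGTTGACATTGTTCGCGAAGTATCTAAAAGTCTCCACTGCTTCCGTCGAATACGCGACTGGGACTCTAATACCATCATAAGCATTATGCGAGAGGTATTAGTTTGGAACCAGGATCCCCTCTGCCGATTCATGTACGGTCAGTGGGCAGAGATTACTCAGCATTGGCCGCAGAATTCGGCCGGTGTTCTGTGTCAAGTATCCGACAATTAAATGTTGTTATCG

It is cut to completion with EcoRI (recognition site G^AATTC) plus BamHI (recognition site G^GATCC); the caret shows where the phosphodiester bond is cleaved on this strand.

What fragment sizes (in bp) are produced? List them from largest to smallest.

The EcoRI site (GAATTC) starts at position 218.
EcoRI cuts after the first base of each site, so after position 218.
The BamHI site (GGATCC) starts at position 158.
BamHI cuts after the first base of each site, so after position 158.
Combined cut positions: 158, 218.
Linear molecule, 2 cuts → 3 fragments:
  1–158 → 158 bp
  159–218 → 60 bp
  219–269 → 51 bp
Sorted largest to smallest: 158, 60, 51 bp.

158, 60, 51 bp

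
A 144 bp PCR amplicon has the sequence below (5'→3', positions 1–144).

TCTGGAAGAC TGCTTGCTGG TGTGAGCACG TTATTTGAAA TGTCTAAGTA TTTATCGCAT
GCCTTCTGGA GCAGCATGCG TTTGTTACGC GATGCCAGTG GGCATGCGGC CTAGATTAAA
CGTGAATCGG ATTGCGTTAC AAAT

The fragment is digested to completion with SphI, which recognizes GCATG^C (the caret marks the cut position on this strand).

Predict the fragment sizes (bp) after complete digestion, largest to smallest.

SphI sites (GCATGC) start at positions 57, 74, 102.
SphI cuts after base 5 of each site (before the last base), so after positions 61, 78, 106.
Linear molecule, 3 cuts → 4 fragments:
  1–61 → 61 bp
  62–78 → 17 bp
  79–106 → 28 bp
  107–144 → 38 bp
Sorted largest to smallest: 61, 38, 28, 17 bp.

61, 38, 28, 17 bp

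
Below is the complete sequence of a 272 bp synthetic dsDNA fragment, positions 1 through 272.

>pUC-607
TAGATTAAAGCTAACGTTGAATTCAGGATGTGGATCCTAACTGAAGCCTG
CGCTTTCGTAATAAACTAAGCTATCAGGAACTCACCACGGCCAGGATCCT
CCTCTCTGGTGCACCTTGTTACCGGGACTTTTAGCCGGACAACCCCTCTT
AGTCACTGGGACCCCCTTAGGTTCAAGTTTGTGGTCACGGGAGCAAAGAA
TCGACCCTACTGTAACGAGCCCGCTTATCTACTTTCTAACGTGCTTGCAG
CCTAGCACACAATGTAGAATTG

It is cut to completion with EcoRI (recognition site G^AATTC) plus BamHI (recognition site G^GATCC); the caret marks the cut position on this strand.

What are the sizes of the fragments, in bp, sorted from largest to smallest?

The EcoRI site (GAATTC) starts at position 19.
EcoRI cuts after the first base of each site, so after position 19.
BamHI sites (GGATCC) start at positions 32, 94.
BamHI cuts after the first base of each site, so after positions 32, 94.
Combined cut positions: 19, 32, 94.
Linear molecule, 3 cuts → 4 fragments:
  1–19 → 19 bp
  20–32 → 13 bp
  33–94 → 62 bp
  95–272 → 178 bp
Sorted largest to smallest: 178, 62, 19, 13 bp.

178, 62, 19, 13 bp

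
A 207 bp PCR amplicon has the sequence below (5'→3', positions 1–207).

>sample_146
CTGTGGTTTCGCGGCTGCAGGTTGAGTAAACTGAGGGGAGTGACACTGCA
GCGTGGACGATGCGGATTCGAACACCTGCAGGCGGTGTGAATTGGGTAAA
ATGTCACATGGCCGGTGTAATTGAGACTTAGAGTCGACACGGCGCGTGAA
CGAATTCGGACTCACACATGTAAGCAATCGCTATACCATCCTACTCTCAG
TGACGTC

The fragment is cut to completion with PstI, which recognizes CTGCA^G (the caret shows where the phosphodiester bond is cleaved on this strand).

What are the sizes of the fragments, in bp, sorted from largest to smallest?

PstI sites (CTGCAG) start at positions 15, 46, 76.
PstI cuts after base 5 of each site (before the last base), so after positions 19, 50, 80.
Linear molecule, 3 cuts → 4 fragments:
  1–19 → 19 bp
  20–50 → 31 bp
  51–80 → 30 bp
  81–207 → 127 bp
Sorted largest to smallest: 127, 31, 30, 19 bp.

127, 31, 30, 19 bp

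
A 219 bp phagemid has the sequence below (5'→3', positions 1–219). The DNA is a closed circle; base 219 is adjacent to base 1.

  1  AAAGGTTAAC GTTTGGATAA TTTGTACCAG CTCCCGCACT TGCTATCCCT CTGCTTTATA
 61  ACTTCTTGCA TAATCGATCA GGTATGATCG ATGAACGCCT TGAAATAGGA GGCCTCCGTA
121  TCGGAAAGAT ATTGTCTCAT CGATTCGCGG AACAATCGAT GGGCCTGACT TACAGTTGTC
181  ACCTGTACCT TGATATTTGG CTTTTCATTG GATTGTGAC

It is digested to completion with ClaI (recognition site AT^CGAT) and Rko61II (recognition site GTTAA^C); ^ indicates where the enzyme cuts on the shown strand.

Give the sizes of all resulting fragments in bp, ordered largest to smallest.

72, 65, 52, 16, 14 bp

ClaI sites (ATCGAT) start at positions 73, 87, 139, 155.
ClaI cuts after base 2 of each site, so after positions 74, 88, 140, 156.
The Rko61II site (GTTAAC) starts at position 5.
Rko61II cuts after base 5 of each site (before the last base), so after position 9.
Combined cut positions: 9, 74, 88, 140, 156.
Circular molecule, 5 cuts → 5 fragments:
  10–74 → 65 bp
  75–88 → 14 bp
  89–140 → 52 bp
  141–156 → 16 bp
  157–219 then 1–9 → 63 + 9 = 72 bp
Sorted largest to smallest: 72, 65, 52, 16, 14 bp.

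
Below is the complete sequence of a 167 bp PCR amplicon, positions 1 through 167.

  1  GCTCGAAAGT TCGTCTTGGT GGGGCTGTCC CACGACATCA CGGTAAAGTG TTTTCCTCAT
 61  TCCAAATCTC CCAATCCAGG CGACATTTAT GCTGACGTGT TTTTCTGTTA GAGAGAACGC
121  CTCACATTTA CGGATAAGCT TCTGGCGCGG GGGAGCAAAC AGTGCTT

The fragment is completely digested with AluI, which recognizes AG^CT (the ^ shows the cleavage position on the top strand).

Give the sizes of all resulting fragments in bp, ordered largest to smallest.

138, 29 bp

The AluI site (AGCT) starts at position 137.
AluI cuts after base 2 of each site, so after position 138.
Linear molecule, 1 cut → 2 fragments:
  1–138 → 138 bp
  139–167 → 29 bp
Sorted largest to smallest: 138, 29 bp.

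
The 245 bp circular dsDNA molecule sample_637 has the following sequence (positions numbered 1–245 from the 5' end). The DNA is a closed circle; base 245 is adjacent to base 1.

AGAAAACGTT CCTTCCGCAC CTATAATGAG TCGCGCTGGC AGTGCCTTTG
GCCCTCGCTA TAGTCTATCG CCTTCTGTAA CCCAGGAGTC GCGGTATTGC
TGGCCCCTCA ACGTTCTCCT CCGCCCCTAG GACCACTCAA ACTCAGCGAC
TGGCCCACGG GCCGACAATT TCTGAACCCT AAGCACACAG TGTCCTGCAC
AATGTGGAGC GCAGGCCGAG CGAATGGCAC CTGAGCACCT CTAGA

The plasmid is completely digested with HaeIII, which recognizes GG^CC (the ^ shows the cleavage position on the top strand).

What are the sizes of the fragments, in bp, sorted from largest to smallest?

HaeIII sites (GGCC) start at positions 50, 102, 152, 160, 214.
HaeIII cuts after base 2 of each site, so after positions 51, 103, 153, 161, 215.
Circular molecule, 5 cuts → 5 fragments:
  52–103 → 52 bp
  104–153 → 50 bp
  154–161 → 8 bp
  162–215 → 54 bp
  216–245 then 1–51 → 30 + 51 = 81 bp
Sorted largest to smallest: 81, 54, 52, 50, 8 bp.

81, 54, 52, 50, 8 bp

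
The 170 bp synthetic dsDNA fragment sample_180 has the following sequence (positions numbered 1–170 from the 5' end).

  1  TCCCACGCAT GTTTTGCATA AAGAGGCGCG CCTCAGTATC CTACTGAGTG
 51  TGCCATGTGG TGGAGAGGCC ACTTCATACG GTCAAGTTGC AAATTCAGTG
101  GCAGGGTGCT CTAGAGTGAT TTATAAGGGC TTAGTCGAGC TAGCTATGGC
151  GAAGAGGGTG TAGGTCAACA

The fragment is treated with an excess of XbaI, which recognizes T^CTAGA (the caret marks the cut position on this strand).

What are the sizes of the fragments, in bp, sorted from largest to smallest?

The XbaI site (TCTAGA) starts at position 110.
XbaI cuts after the first base of each site, so after position 110.
Linear molecule, 1 cut → 2 fragments:
  1–110 → 110 bp
  111–170 → 60 bp
Sorted largest to smallest: 110, 60 bp.

110, 60 bp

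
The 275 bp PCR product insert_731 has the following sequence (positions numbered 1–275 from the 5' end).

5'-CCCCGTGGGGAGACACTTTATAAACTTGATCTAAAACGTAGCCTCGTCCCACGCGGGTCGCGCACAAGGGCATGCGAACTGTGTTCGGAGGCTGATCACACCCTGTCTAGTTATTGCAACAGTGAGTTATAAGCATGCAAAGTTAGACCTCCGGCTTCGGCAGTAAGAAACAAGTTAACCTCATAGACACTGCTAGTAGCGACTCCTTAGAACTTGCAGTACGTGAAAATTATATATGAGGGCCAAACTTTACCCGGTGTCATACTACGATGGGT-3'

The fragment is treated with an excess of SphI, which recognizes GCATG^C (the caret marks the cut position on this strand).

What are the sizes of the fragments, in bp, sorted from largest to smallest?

138, 74, 63 bp

SphI sites (GCATGC) start at positions 70, 133.
SphI cuts after base 5 of each site (before the last base), so after positions 74, 137.
Linear molecule, 2 cuts → 3 fragments:
  1–74 → 74 bp
  75–137 → 63 bp
  138–275 → 138 bp
Sorted largest to smallest: 138, 74, 63 bp.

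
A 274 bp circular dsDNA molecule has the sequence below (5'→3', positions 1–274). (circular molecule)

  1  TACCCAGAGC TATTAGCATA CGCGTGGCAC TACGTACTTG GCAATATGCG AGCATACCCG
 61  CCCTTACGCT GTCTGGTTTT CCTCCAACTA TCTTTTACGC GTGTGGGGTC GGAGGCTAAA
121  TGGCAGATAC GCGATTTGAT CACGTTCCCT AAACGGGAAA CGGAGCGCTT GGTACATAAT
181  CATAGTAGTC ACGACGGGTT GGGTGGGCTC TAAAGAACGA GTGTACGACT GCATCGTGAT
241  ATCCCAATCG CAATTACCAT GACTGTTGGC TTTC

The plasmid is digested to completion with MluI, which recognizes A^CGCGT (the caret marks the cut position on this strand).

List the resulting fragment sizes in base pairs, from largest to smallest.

197, 77 bp

MluI sites (ACGCGT) start at positions 20, 97.
MluI cuts after the first base of each site, so after positions 20, 97.
Circular molecule, 2 cuts → 2 fragments:
  21–97 → 77 bp
  98–274 then 1–20 → 177 + 20 = 197 bp
Sorted largest to smallest: 197, 77 bp.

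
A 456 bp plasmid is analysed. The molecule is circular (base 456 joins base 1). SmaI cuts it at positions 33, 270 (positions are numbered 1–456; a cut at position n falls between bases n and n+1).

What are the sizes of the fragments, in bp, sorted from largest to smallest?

237, 219 bp

Circular molecule, 2 cuts → 2 fragments:
  270 − 33 = 237 bp
  wrap: 456 − 270 + 33 = 219 bp
Sorted largest to smallest: 237, 219 bp.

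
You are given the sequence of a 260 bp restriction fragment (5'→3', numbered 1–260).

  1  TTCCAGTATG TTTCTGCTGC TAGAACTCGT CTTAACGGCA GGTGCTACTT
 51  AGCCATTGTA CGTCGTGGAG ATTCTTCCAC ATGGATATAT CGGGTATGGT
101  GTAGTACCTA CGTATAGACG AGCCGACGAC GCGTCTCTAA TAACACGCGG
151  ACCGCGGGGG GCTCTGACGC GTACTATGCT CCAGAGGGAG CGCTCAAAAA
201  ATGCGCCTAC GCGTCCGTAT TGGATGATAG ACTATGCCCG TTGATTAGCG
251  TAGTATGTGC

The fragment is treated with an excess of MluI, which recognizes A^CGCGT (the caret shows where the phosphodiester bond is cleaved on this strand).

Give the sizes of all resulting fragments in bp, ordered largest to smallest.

MluI sites (ACGCGT) start at positions 129, 167, 209.
MluI cuts after the first base of each site, so after positions 129, 167, 209.
Linear molecule, 3 cuts → 4 fragments:
  1–129 → 129 bp
  130–167 → 38 bp
  168–209 → 42 bp
  210–260 → 51 bp
Sorted largest to smallest: 129, 51, 42, 38 bp.

129, 51, 42, 38 bp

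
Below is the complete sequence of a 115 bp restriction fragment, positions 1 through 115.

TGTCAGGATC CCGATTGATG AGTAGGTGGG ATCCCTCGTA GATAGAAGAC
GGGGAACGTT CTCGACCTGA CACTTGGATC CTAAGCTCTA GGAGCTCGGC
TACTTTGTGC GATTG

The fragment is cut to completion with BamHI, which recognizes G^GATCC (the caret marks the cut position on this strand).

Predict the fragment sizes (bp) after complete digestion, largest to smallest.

BamHI sites (GGATCC) start at positions 6, 29, 76.
BamHI cuts after the first base of each site, so after positions 6, 29, 76.
Linear molecule, 3 cuts → 4 fragments:
  1–6 → 6 bp
  7–29 → 23 bp
  30–76 → 47 bp
  77–115 → 39 bp
Sorted largest to smallest: 47, 39, 23, 6 bp.

47, 39, 23, 6 bp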